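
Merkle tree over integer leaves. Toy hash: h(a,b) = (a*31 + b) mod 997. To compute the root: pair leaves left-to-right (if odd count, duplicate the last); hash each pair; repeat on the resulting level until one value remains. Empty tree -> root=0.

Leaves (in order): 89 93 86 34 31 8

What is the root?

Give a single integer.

L0: [89, 93, 86, 34, 31, 8]
L1: h(89,93)=(89*31+93)%997=858 h(86,34)=(86*31+34)%997=706 h(31,8)=(31*31+8)%997=969 -> [858, 706, 969]
L2: h(858,706)=(858*31+706)%997=385 h(969,969)=(969*31+969)%997=101 -> [385, 101]
L3: h(385,101)=(385*31+101)%997=72 -> [72]

Answer: 72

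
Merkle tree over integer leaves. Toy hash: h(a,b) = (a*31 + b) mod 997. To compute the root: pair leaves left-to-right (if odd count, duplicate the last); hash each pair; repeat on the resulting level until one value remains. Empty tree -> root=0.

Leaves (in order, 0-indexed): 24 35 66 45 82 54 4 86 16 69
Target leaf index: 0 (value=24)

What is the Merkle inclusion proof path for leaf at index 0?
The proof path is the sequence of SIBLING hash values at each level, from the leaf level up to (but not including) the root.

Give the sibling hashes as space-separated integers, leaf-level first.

L0 (leaves): [24, 35, 66, 45, 82, 54, 4, 86, 16, 69], target index=0
L1: h(24,35)=(24*31+35)%997=779 [pair 0] h(66,45)=(66*31+45)%997=97 [pair 1] h(82,54)=(82*31+54)%997=602 [pair 2] h(4,86)=(4*31+86)%997=210 [pair 3] h(16,69)=(16*31+69)%997=565 [pair 4] -> [779, 97, 602, 210, 565]
  Sibling for proof at L0: 35
L2: h(779,97)=(779*31+97)%997=318 [pair 0] h(602,210)=(602*31+210)%997=926 [pair 1] h(565,565)=(565*31+565)%997=134 [pair 2] -> [318, 926, 134]
  Sibling for proof at L1: 97
L3: h(318,926)=(318*31+926)%997=814 [pair 0] h(134,134)=(134*31+134)%997=300 [pair 1] -> [814, 300]
  Sibling for proof at L2: 926
L4: h(814,300)=(814*31+300)%997=609 [pair 0] -> [609]
  Sibling for proof at L3: 300
Root: 609
Proof path (sibling hashes from leaf to root): [35, 97, 926, 300]

Answer: 35 97 926 300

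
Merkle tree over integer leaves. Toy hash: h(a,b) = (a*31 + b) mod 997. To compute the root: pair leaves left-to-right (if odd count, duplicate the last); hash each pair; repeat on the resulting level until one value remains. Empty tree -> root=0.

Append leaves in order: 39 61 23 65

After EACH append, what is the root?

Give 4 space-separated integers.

Answer: 39 273 226 268

Derivation:
After append 39 (leaves=[39]):
  L0: [39]
  root=39
After append 61 (leaves=[39, 61]):
  L0: [39, 61]
  L1: h(39,61)=(39*31+61)%997=273 -> [273]
  root=273
After append 23 (leaves=[39, 61, 23]):
  L0: [39, 61, 23]
  L1: h(39,61)=(39*31+61)%997=273 h(23,23)=(23*31+23)%997=736 -> [273, 736]
  L2: h(273,736)=(273*31+736)%997=226 -> [226]
  root=226
After append 65 (leaves=[39, 61, 23, 65]):
  L0: [39, 61, 23, 65]
  L1: h(39,61)=(39*31+61)%997=273 h(23,65)=(23*31+65)%997=778 -> [273, 778]
  L2: h(273,778)=(273*31+778)%997=268 -> [268]
  root=268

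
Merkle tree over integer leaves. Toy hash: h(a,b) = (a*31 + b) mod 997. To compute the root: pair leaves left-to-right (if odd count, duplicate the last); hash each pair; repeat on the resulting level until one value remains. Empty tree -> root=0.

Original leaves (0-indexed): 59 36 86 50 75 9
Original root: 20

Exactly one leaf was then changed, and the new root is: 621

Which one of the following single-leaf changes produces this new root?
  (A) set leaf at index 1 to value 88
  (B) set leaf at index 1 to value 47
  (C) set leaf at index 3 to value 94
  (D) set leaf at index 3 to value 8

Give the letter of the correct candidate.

Answer: B

Derivation:
Original leaves: [59, 36, 86, 50, 75, 9]
Target new root: 621
Try each candidate change and compute the resulting root:
Candidate A: set leaf[1] = 88 -> leaves = [59, 88, 86, 50, 75, 9]
  L0: [59, 88, 86, 50, 75, 9]
  L1: h(59,88)=(59*31+88)%997=920 h(86,50)=(86*31+50)%997=722 h(75,9)=(75*31+9)%997=340 -> [920, 722, 340]
  L2: h(920,722)=(920*31+722)%997=329 h(340,340)=(340*31+340)%997=910 -> [329, 910]
  L3: h(329,910)=(329*31+910)%997=142 -> [142]
  root = 142 != target 621
Candidate B: set leaf[1] = 47 -> leaves = [59, 47, 86, 50, 75, 9]
  L0: [59, 47, 86, 50, 75, 9]
  L1: h(59,47)=(59*31+47)%997=879 h(86,50)=(86*31+50)%997=722 h(75,9)=(75*31+9)%997=340 -> [879, 722, 340]
  L2: h(879,722)=(879*31+722)%997=55 h(340,340)=(340*31+340)%997=910 -> [55, 910]
  L3: h(55,910)=(55*31+910)%997=621 -> [621]
  root = 621 == target 621  ** MATCH **
Candidate C: set leaf[3] = 94 -> leaves = [59, 36, 86, 94, 75, 9]
  L0: [59, 36, 86, 94, 75, 9]
  L1: h(59,36)=(59*31+36)%997=868 h(86,94)=(86*31+94)%997=766 h(75,9)=(75*31+9)%997=340 -> [868, 766, 340]
  L2: h(868,766)=(868*31+766)%997=755 h(340,340)=(340*31+340)%997=910 -> [755, 910]
  L3: h(755,910)=(755*31+910)%997=387 -> [387]
  root = 387 != target 621
Candidate D: set leaf[3] = 8 -> leaves = [59, 36, 86, 8, 75, 9]
  L0: [59, 36, 86, 8, 75, 9]
  L1: h(59,36)=(59*31+36)%997=868 h(86,8)=(86*31+8)%997=680 h(75,9)=(75*31+9)%997=340 -> [868, 680, 340]
  L2: h(868,680)=(868*31+680)%997=669 h(340,340)=(340*31+340)%997=910 -> [669, 910]
  L3: h(669,910)=(669*31+910)%997=712 -> [712]
  root = 712 != target 621
Candidate B produces the target root.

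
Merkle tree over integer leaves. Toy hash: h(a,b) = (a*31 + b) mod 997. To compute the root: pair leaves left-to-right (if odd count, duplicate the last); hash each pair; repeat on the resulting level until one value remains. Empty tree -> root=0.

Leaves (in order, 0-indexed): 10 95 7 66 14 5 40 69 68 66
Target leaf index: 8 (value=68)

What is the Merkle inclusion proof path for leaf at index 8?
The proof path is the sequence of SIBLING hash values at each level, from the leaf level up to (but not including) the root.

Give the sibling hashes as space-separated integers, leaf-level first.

Answer: 66 180 775 138

Derivation:
L0 (leaves): [10, 95, 7, 66, 14, 5, 40, 69, 68, 66], target index=8
L1: h(10,95)=(10*31+95)%997=405 [pair 0] h(7,66)=(7*31+66)%997=283 [pair 1] h(14,5)=(14*31+5)%997=439 [pair 2] h(40,69)=(40*31+69)%997=312 [pair 3] h(68,66)=(68*31+66)%997=180 [pair 4] -> [405, 283, 439, 312, 180]
  Sibling for proof at L0: 66
L2: h(405,283)=(405*31+283)%997=874 [pair 0] h(439,312)=(439*31+312)%997=960 [pair 1] h(180,180)=(180*31+180)%997=775 [pair 2] -> [874, 960, 775]
  Sibling for proof at L1: 180
L3: h(874,960)=(874*31+960)%997=138 [pair 0] h(775,775)=(775*31+775)%997=872 [pair 1] -> [138, 872]
  Sibling for proof at L2: 775
L4: h(138,872)=(138*31+872)%997=165 [pair 0] -> [165]
  Sibling for proof at L3: 138
Root: 165
Proof path (sibling hashes from leaf to root): [66, 180, 775, 138]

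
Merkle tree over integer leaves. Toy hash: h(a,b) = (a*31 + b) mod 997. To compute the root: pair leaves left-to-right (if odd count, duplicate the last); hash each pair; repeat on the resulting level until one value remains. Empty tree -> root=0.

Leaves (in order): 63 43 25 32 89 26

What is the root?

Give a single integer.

Answer: 407

Derivation:
L0: [63, 43, 25, 32, 89, 26]
L1: h(63,43)=(63*31+43)%997=2 h(25,32)=(25*31+32)%997=807 h(89,26)=(89*31+26)%997=791 -> [2, 807, 791]
L2: h(2,807)=(2*31+807)%997=869 h(791,791)=(791*31+791)%997=387 -> [869, 387]
L3: h(869,387)=(869*31+387)%997=407 -> [407]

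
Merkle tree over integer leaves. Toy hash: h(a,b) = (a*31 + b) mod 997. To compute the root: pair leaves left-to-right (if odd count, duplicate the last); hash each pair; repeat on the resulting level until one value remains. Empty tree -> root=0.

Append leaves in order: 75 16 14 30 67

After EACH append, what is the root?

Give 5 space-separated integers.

Answer: 75 347 238 254 710

Derivation:
After append 75 (leaves=[75]):
  L0: [75]
  root=75
After append 16 (leaves=[75, 16]):
  L0: [75, 16]
  L1: h(75,16)=(75*31+16)%997=347 -> [347]
  root=347
After append 14 (leaves=[75, 16, 14]):
  L0: [75, 16, 14]
  L1: h(75,16)=(75*31+16)%997=347 h(14,14)=(14*31+14)%997=448 -> [347, 448]
  L2: h(347,448)=(347*31+448)%997=238 -> [238]
  root=238
After append 30 (leaves=[75, 16, 14, 30]):
  L0: [75, 16, 14, 30]
  L1: h(75,16)=(75*31+16)%997=347 h(14,30)=(14*31+30)%997=464 -> [347, 464]
  L2: h(347,464)=(347*31+464)%997=254 -> [254]
  root=254
After append 67 (leaves=[75, 16, 14, 30, 67]):
  L0: [75, 16, 14, 30, 67]
  L1: h(75,16)=(75*31+16)%997=347 h(14,30)=(14*31+30)%997=464 h(67,67)=(67*31+67)%997=150 -> [347, 464, 150]
  L2: h(347,464)=(347*31+464)%997=254 h(150,150)=(150*31+150)%997=812 -> [254, 812]
  L3: h(254,812)=(254*31+812)%997=710 -> [710]
  root=710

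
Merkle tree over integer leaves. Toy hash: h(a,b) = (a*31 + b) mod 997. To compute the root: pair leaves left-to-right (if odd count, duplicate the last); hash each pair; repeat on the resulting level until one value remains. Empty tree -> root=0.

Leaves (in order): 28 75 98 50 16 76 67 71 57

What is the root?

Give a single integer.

L0: [28, 75, 98, 50, 16, 76, 67, 71, 57]
L1: h(28,75)=(28*31+75)%997=943 h(98,50)=(98*31+50)%997=97 h(16,76)=(16*31+76)%997=572 h(67,71)=(67*31+71)%997=154 h(57,57)=(57*31+57)%997=827 -> [943, 97, 572, 154, 827]
L2: h(943,97)=(943*31+97)%997=417 h(572,154)=(572*31+154)%997=937 h(827,827)=(827*31+827)%997=542 -> [417, 937, 542]
L3: h(417,937)=(417*31+937)%997=903 h(542,542)=(542*31+542)%997=395 -> [903, 395]
L4: h(903,395)=(903*31+395)%997=472 -> [472]

Answer: 472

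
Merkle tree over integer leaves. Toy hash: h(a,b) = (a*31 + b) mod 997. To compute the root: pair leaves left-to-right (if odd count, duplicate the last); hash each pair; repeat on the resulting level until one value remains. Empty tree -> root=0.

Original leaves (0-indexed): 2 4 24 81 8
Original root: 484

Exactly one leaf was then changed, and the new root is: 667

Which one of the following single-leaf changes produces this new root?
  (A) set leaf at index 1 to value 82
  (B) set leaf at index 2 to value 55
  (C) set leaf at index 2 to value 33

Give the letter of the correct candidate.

Answer: A

Derivation:
Original leaves: [2, 4, 24, 81, 8]
Target new root: 667
Try each candidate change and compute the resulting root:
Candidate A: set leaf[1] = 82 -> leaves = [2, 82, 24, 81, 8]
  L0: [2, 82, 24, 81, 8]
  L1: h(2,82)=(2*31+82)%997=144 h(24,81)=(24*31+81)%997=825 h(8,8)=(8*31+8)%997=256 -> [144, 825, 256]
  L2: h(144,825)=(144*31+825)%997=304 h(256,256)=(256*31+256)%997=216 -> [304, 216]
  L3: h(304,216)=(304*31+216)%997=667 -> [667]
  root = 667 == target 667  ** MATCH **
Candidate B: set leaf[2] = 55 -> leaves = [2, 4, 55, 81, 8]
  L0: [2, 4, 55, 81, 8]
  L1: h(2,4)=(2*31+4)%997=66 h(55,81)=(55*31+81)%997=789 h(8,8)=(8*31+8)%997=256 -> [66, 789, 256]
  L2: h(66,789)=(66*31+789)%997=841 h(256,256)=(256*31+256)%997=216 -> [841, 216]
  L3: h(841,216)=(841*31+216)%997=365 -> [365]
  root = 365 != target 667
Candidate C: set leaf[2] = 33 -> leaves = [2, 4, 33, 81, 8]
  L0: [2, 4, 33, 81, 8]
  L1: h(2,4)=(2*31+4)%997=66 h(33,81)=(33*31+81)%997=107 h(8,8)=(8*31+8)%997=256 -> [66, 107, 256]
  L2: h(66,107)=(66*31+107)%997=159 h(256,256)=(256*31+256)%997=216 -> [159, 216]
  L3: h(159,216)=(159*31+216)%997=160 -> [160]
  root = 160 != target 667
Candidate A produces the target root.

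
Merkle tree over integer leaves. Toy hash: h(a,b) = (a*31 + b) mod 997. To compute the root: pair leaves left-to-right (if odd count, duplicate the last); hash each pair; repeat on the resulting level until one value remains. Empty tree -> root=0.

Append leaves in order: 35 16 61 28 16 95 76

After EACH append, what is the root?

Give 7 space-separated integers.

Answer: 35 104 191 158 345 879 726

Derivation:
After append 35 (leaves=[35]):
  L0: [35]
  root=35
After append 16 (leaves=[35, 16]):
  L0: [35, 16]
  L1: h(35,16)=(35*31+16)%997=104 -> [104]
  root=104
After append 61 (leaves=[35, 16, 61]):
  L0: [35, 16, 61]
  L1: h(35,16)=(35*31+16)%997=104 h(61,61)=(61*31+61)%997=955 -> [104, 955]
  L2: h(104,955)=(104*31+955)%997=191 -> [191]
  root=191
After append 28 (leaves=[35, 16, 61, 28]):
  L0: [35, 16, 61, 28]
  L1: h(35,16)=(35*31+16)%997=104 h(61,28)=(61*31+28)%997=922 -> [104, 922]
  L2: h(104,922)=(104*31+922)%997=158 -> [158]
  root=158
After append 16 (leaves=[35, 16, 61, 28, 16]):
  L0: [35, 16, 61, 28, 16]
  L1: h(35,16)=(35*31+16)%997=104 h(61,28)=(61*31+28)%997=922 h(16,16)=(16*31+16)%997=512 -> [104, 922, 512]
  L2: h(104,922)=(104*31+922)%997=158 h(512,512)=(512*31+512)%997=432 -> [158, 432]
  L3: h(158,432)=(158*31+432)%997=345 -> [345]
  root=345
After append 95 (leaves=[35, 16, 61, 28, 16, 95]):
  L0: [35, 16, 61, 28, 16, 95]
  L1: h(35,16)=(35*31+16)%997=104 h(61,28)=(61*31+28)%997=922 h(16,95)=(16*31+95)%997=591 -> [104, 922, 591]
  L2: h(104,922)=(104*31+922)%997=158 h(591,591)=(591*31+591)%997=966 -> [158, 966]
  L3: h(158,966)=(158*31+966)%997=879 -> [879]
  root=879
After append 76 (leaves=[35, 16, 61, 28, 16, 95, 76]):
  L0: [35, 16, 61, 28, 16, 95, 76]
  L1: h(35,16)=(35*31+16)%997=104 h(61,28)=(61*31+28)%997=922 h(16,95)=(16*31+95)%997=591 h(76,76)=(76*31+76)%997=438 -> [104, 922, 591, 438]
  L2: h(104,922)=(104*31+922)%997=158 h(591,438)=(591*31+438)%997=813 -> [158, 813]
  L3: h(158,813)=(158*31+813)%997=726 -> [726]
  root=726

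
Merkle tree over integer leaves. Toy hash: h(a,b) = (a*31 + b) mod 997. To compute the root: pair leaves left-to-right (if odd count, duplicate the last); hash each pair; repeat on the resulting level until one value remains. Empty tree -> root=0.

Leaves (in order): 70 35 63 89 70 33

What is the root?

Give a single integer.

Answer: 580

Derivation:
L0: [70, 35, 63, 89, 70, 33]
L1: h(70,35)=(70*31+35)%997=211 h(63,89)=(63*31+89)%997=48 h(70,33)=(70*31+33)%997=209 -> [211, 48, 209]
L2: h(211,48)=(211*31+48)%997=607 h(209,209)=(209*31+209)%997=706 -> [607, 706]
L3: h(607,706)=(607*31+706)%997=580 -> [580]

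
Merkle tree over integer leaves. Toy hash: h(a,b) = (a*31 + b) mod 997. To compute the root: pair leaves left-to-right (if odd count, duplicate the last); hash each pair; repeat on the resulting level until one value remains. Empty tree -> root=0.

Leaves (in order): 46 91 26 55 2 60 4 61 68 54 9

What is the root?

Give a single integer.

Answer: 591

Derivation:
L0: [46, 91, 26, 55, 2, 60, 4, 61, 68, 54, 9]
L1: h(46,91)=(46*31+91)%997=520 h(26,55)=(26*31+55)%997=861 h(2,60)=(2*31+60)%997=122 h(4,61)=(4*31+61)%997=185 h(68,54)=(68*31+54)%997=168 h(9,9)=(9*31+9)%997=288 -> [520, 861, 122, 185, 168, 288]
L2: h(520,861)=(520*31+861)%997=32 h(122,185)=(122*31+185)%997=976 h(168,288)=(168*31+288)%997=511 -> [32, 976, 511]
L3: h(32,976)=(32*31+976)%997=971 h(511,511)=(511*31+511)%997=400 -> [971, 400]
L4: h(971,400)=(971*31+400)%997=591 -> [591]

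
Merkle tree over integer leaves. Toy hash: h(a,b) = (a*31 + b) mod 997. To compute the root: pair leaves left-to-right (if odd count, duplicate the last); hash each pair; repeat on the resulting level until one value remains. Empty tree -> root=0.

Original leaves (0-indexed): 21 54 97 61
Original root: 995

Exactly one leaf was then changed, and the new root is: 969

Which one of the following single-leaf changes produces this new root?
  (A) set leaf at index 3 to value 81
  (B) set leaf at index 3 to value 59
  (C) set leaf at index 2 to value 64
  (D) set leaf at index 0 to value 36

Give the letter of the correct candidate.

Answer: C

Derivation:
Original leaves: [21, 54, 97, 61]
Target new root: 969
Try each candidate change and compute the resulting root:
Candidate A: set leaf[3] = 81 -> leaves = [21, 54, 97, 81]
  L0: [21, 54, 97, 81]
  L1: h(21,54)=(21*31+54)%997=705 h(97,81)=(97*31+81)%997=97 -> [705, 97]
  L2: h(705,97)=(705*31+97)%997=18 -> [18]
  root = 18 != target 969
Candidate B: set leaf[3] = 59 -> leaves = [21, 54, 97, 59]
  L0: [21, 54, 97, 59]
  L1: h(21,54)=(21*31+54)%997=705 h(97,59)=(97*31+59)%997=75 -> [705, 75]
  L2: h(705,75)=(705*31+75)%997=993 -> [993]
  root = 993 != target 969
Candidate C: set leaf[2] = 64 -> leaves = [21, 54, 64, 61]
  L0: [21, 54, 64, 61]
  L1: h(21,54)=(21*31+54)%997=705 h(64,61)=(64*31+61)%997=51 -> [705, 51]
  L2: h(705,51)=(705*31+51)%997=969 -> [969]
  root = 969 == target 969  ** MATCH **
Candidate D: set leaf[0] = 36 -> leaves = [36, 54, 97, 61]
  L0: [36, 54, 97, 61]
  L1: h(36,54)=(36*31+54)%997=173 h(97,61)=(97*31+61)%997=77 -> [173, 77]
  L2: h(173,77)=(173*31+77)%997=455 -> [455]
  root = 455 != target 969
Candidate C produces the target root.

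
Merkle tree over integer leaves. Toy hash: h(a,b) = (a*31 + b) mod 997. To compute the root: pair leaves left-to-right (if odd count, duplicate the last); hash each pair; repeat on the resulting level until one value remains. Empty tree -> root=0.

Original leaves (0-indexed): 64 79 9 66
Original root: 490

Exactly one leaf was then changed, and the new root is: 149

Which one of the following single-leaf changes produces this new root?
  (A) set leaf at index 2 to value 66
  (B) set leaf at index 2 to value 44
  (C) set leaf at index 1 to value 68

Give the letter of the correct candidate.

Original leaves: [64, 79, 9, 66]
Target new root: 149
Try each candidate change and compute the resulting root:
Candidate A: set leaf[2] = 66 -> leaves = [64, 79, 66, 66]
  L0: [64, 79, 66, 66]
  L1: h(64,79)=(64*31+79)%997=69 h(66,66)=(66*31+66)%997=118 -> [69, 118]
  L2: h(69,118)=(69*31+118)%997=263 -> [263]
  root = 263 != target 149
Candidate B: set leaf[2] = 44 -> leaves = [64, 79, 44, 66]
  L0: [64, 79, 44, 66]
  L1: h(64,79)=(64*31+79)%997=69 h(44,66)=(44*31+66)%997=433 -> [69, 433]
  L2: h(69,433)=(69*31+433)%997=578 -> [578]
  root = 578 != target 149
Candidate C: set leaf[1] = 68 -> leaves = [64, 68, 9, 66]
  L0: [64, 68, 9, 66]
  L1: h(64,68)=(64*31+68)%997=58 h(9,66)=(9*31+66)%997=345 -> [58, 345]
  L2: h(58,345)=(58*31+345)%997=149 -> [149]
  root = 149 == target 149  ** MATCH **
Candidate C produces the target root.

Answer: C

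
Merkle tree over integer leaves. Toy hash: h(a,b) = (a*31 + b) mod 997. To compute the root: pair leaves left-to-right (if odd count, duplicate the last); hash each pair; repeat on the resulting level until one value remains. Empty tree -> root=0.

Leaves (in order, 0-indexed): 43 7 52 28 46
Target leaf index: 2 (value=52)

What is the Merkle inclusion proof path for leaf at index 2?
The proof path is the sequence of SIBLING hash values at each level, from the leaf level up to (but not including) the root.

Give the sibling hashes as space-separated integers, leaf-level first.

L0 (leaves): [43, 7, 52, 28, 46], target index=2
L1: h(43,7)=(43*31+7)%997=343 [pair 0] h(52,28)=(52*31+28)%997=643 [pair 1] h(46,46)=(46*31+46)%997=475 [pair 2] -> [343, 643, 475]
  Sibling for proof at L0: 28
L2: h(343,643)=(343*31+643)%997=309 [pair 0] h(475,475)=(475*31+475)%997=245 [pair 1] -> [309, 245]
  Sibling for proof at L1: 343
L3: h(309,245)=(309*31+245)%997=851 [pair 0] -> [851]
  Sibling for proof at L2: 245
Root: 851
Proof path (sibling hashes from leaf to root): [28, 343, 245]

Answer: 28 343 245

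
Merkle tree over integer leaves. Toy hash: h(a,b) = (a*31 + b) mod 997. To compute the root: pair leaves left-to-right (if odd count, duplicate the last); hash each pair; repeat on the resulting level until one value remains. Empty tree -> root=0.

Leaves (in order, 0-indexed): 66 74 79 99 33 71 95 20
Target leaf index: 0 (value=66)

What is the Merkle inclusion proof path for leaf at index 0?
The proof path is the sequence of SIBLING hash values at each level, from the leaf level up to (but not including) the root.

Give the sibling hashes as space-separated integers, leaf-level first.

Answer: 74 554 987

Derivation:
L0 (leaves): [66, 74, 79, 99, 33, 71, 95, 20], target index=0
L1: h(66,74)=(66*31+74)%997=126 [pair 0] h(79,99)=(79*31+99)%997=554 [pair 1] h(33,71)=(33*31+71)%997=97 [pair 2] h(95,20)=(95*31+20)%997=971 [pair 3] -> [126, 554, 97, 971]
  Sibling for proof at L0: 74
L2: h(126,554)=(126*31+554)%997=472 [pair 0] h(97,971)=(97*31+971)%997=987 [pair 1] -> [472, 987]
  Sibling for proof at L1: 554
L3: h(472,987)=(472*31+987)%997=664 [pair 0] -> [664]
  Sibling for proof at L2: 987
Root: 664
Proof path (sibling hashes from leaf to root): [74, 554, 987]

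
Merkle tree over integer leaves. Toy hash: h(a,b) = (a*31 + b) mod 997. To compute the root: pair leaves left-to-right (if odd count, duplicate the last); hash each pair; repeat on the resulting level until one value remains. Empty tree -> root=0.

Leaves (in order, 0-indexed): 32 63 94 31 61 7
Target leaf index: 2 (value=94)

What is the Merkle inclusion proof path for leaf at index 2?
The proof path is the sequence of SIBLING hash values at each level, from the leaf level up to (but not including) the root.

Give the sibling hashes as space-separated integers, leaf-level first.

Answer: 31 58 916

Derivation:
L0 (leaves): [32, 63, 94, 31, 61, 7], target index=2
L1: h(32,63)=(32*31+63)%997=58 [pair 0] h(94,31)=(94*31+31)%997=951 [pair 1] h(61,7)=(61*31+7)%997=901 [pair 2] -> [58, 951, 901]
  Sibling for proof at L0: 31
L2: h(58,951)=(58*31+951)%997=755 [pair 0] h(901,901)=(901*31+901)%997=916 [pair 1] -> [755, 916]
  Sibling for proof at L1: 58
L3: h(755,916)=(755*31+916)%997=393 [pair 0] -> [393]
  Sibling for proof at L2: 916
Root: 393
Proof path (sibling hashes from leaf to root): [31, 58, 916]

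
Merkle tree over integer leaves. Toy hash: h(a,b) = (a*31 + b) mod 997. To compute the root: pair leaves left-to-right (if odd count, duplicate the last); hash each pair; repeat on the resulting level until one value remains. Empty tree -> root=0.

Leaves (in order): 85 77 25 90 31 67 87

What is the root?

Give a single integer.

Answer: 724

Derivation:
L0: [85, 77, 25, 90, 31, 67, 87]
L1: h(85,77)=(85*31+77)%997=718 h(25,90)=(25*31+90)%997=865 h(31,67)=(31*31+67)%997=31 h(87,87)=(87*31+87)%997=790 -> [718, 865, 31, 790]
L2: h(718,865)=(718*31+865)%997=192 h(31,790)=(31*31+790)%997=754 -> [192, 754]
L3: h(192,754)=(192*31+754)%997=724 -> [724]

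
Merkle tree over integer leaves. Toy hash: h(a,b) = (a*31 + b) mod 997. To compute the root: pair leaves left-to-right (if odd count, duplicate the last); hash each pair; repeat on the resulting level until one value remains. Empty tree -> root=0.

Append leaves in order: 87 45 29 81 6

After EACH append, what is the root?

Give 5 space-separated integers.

Answer: 87 748 188 240 623

Derivation:
After append 87 (leaves=[87]):
  L0: [87]
  root=87
After append 45 (leaves=[87, 45]):
  L0: [87, 45]
  L1: h(87,45)=(87*31+45)%997=748 -> [748]
  root=748
After append 29 (leaves=[87, 45, 29]):
  L0: [87, 45, 29]
  L1: h(87,45)=(87*31+45)%997=748 h(29,29)=(29*31+29)%997=928 -> [748, 928]
  L2: h(748,928)=(748*31+928)%997=188 -> [188]
  root=188
After append 81 (leaves=[87, 45, 29, 81]):
  L0: [87, 45, 29, 81]
  L1: h(87,45)=(87*31+45)%997=748 h(29,81)=(29*31+81)%997=980 -> [748, 980]
  L2: h(748,980)=(748*31+980)%997=240 -> [240]
  root=240
After append 6 (leaves=[87, 45, 29, 81, 6]):
  L0: [87, 45, 29, 81, 6]
  L1: h(87,45)=(87*31+45)%997=748 h(29,81)=(29*31+81)%997=980 h(6,6)=(6*31+6)%997=192 -> [748, 980, 192]
  L2: h(748,980)=(748*31+980)%997=240 h(192,192)=(192*31+192)%997=162 -> [240, 162]
  L3: h(240,162)=(240*31+162)%997=623 -> [623]
  root=623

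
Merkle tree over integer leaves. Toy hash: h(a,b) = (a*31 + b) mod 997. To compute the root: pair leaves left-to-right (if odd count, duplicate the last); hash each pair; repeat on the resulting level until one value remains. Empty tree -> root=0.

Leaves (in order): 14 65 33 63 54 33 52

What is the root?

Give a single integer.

Answer: 493

Derivation:
L0: [14, 65, 33, 63, 54, 33, 52]
L1: h(14,65)=(14*31+65)%997=499 h(33,63)=(33*31+63)%997=89 h(54,33)=(54*31+33)%997=710 h(52,52)=(52*31+52)%997=667 -> [499, 89, 710, 667]
L2: h(499,89)=(499*31+89)%997=603 h(710,667)=(710*31+667)%997=743 -> [603, 743]
L3: h(603,743)=(603*31+743)%997=493 -> [493]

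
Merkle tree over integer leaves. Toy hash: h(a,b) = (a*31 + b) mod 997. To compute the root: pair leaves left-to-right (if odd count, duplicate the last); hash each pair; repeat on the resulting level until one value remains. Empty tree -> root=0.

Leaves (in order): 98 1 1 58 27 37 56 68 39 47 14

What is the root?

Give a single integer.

L0: [98, 1, 1, 58, 27, 37, 56, 68, 39, 47, 14]
L1: h(98,1)=(98*31+1)%997=48 h(1,58)=(1*31+58)%997=89 h(27,37)=(27*31+37)%997=874 h(56,68)=(56*31+68)%997=807 h(39,47)=(39*31+47)%997=259 h(14,14)=(14*31+14)%997=448 -> [48, 89, 874, 807, 259, 448]
L2: h(48,89)=(48*31+89)%997=580 h(874,807)=(874*31+807)%997=982 h(259,448)=(259*31+448)%997=501 -> [580, 982, 501]
L3: h(580,982)=(580*31+982)%997=19 h(501,501)=(501*31+501)%997=80 -> [19, 80]
L4: h(19,80)=(19*31+80)%997=669 -> [669]

Answer: 669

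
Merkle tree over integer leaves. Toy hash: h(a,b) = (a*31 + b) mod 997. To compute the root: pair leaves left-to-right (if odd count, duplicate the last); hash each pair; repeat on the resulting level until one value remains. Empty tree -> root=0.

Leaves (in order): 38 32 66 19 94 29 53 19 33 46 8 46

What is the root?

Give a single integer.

Answer: 497

Derivation:
L0: [38, 32, 66, 19, 94, 29, 53, 19, 33, 46, 8, 46]
L1: h(38,32)=(38*31+32)%997=213 h(66,19)=(66*31+19)%997=71 h(94,29)=(94*31+29)%997=949 h(53,19)=(53*31+19)%997=665 h(33,46)=(33*31+46)%997=72 h(8,46)=(8*31+46)%997=294 -> [213, 71, 949, 665, 72, 294]
L2: h(213,71)=(213*31+71)%997=692 h(949,665)=(949*31+665)%997=174 h(72,294)=(72*31+294)%997=532 -> [692, 174, 532]
L3: h(692,174)=(692*31+174)%997=689 h(532,532)=(532*31+532)%997=75 -> [689, 75]
L4: h(689,75)=(689*31+75)%997=497 -> [497]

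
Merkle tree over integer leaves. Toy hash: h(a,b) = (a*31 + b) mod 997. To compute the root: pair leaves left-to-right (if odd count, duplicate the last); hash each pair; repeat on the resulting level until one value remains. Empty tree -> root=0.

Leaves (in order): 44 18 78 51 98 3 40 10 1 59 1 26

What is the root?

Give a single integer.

Answer: 334

Derivation:
L0: [44, 18, 78, 51, 98, 3, 40, 10, 1, 59, 1, 26]
L1: h(44,18)=(44*31+18)%997=385 h(78,51)=(78*31+51)%997=475 h(98,3)=(98*31+3)%997=50 h(40,10)=(40*31+10)%997=253 h(1,59)=(1*31+59)%997=90 h(1,26)=(1*31+26)%997=57 -> [385, 475, 50, 253, 90, 57]
L2: h(385,475)=(385*31+475)%997=446 h(50,253)=(50*31+253)%997=806 h(90,57)=(90*31+57)%997=853 -> [446, 806, 853]
L3: h(446,806)=(446*31+806)%997=674 h(853,853)=(853*31+853)%997=377 -> [674, 377]
L4: h(674,377)=(674*31+377)%997=334 -> [334]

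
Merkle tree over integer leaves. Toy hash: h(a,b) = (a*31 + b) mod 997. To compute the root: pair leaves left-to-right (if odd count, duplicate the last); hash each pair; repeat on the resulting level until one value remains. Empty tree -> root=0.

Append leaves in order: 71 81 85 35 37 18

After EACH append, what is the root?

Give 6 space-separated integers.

After append 71 (leaves=[71]):
  L0: [71]
  root=71
After append 81 (leaves=[71, 81]):
  L0: [71, 81]
  L1: h(71,81)=(71*31+81)%997=288 -> [288]
  root=288
After append 85 (leaves=[71, 81, 85]):
  L0: [71, 81, 85]
  L1: h(71,81)=(71*31+81)%997=288 h(85,85)=(85*31+85)%997=726 -> [288, 726]
  L2: h(288,726)=(288*31+726)%997=681 -> [681]
  root=681
After append 35 (leaves=[71, 81, 85, 35]):
  L0: [71, 81, 85, 35]
  L1: h(71,81)=(71*31+81)%997=288 h(85,35)=(85*31+35)%997=676 -> [288, 676]
  L2: h(288,676)=(288*31+676)%997=631 -> [631]
  root=631
After append 37 (leaves=[71, 81, 85, 35, 37]):
  L0: [71, 81, 85, 35, 37]
  L1: h(71,81)=(71*31+81)%997=288 h(85,35)=(85*31+35)%997=676 h(37,37)=(37*31+37)%997=187 -> [288, 676, 187]
  L2: h(288,676)=(288*31+676)%997=631 h(187,187)=(187*31+187)%997=2 -> [631, 2]
  L3: h(631,2)=(631*31+2)%997=620 -> [620]
  root=620
After append 18 (leaves=[71, 81, 85, 35, 37, 18]):
  L0: [71, 81, 85, 35, 37, 18]
  L1: h(71,81)=(71*31+81)%997=288 h(85,35)=(85*31+35)%997=676 h(37,18)=(37*31+18)%997=168 -> [288, 676, 168]
  L2: h(288,676)=(288*31+676)%997=631 h(168,168)=(168*31+168)%997=391 -> [631, 391]
  L3: h(631,391)=(631*31+391)%997=12 -> [12]
  root=12

Answer: 71 288 681 631 620 12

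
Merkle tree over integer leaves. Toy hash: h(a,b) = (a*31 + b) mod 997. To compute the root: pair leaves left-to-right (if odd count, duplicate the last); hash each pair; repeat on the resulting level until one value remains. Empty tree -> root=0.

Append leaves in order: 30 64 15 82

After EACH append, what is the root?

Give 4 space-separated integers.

Answer: 30 994 387 454

Derivation:
After append 30 (leaves=[30]):
  L0: [30]
  root=30
After append 64 (leaves=[30, 64]):
  L0: [30, 64]
  L1: h(30,64)=(30*31+64)%997=994 -> [994]
  root=994
After append 15 (leaves=[30, 64, 15]):
  L0: [30, 64, 15]
  L1: h(30,64)=(30*31+64)%997=994 h(15,15)=(15*31+15)%997=480 -> [994, 480]
  L2: h(994,480)=(994*31+480)%997=387 -> [387]
  root=387
After append 82 (leaves=[30, 64, 15, 82]):
  L0: [30, 64, 15, 82]
  L1: h(30,64)=(30*31+64)%997=994 h(15,82)=(15*31+82)%997=547 -> [994, 547]
  L2: h(994,547)=(994*31+547)%997=454 -> [454]
  root=454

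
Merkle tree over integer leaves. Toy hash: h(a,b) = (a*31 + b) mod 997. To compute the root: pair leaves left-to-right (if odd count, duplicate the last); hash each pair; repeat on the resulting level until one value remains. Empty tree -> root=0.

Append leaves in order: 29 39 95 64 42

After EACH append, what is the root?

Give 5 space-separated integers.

Answer: 29 938 214 183 825

Derivation:
After append 29 (leaves=[29]):
  L0: [29]
  root=29
After append 39 (leaves=[29, 39]):
  L0: [29, 39]
  L1: h(29,39)=(29*31+39)%997=938 -> [938]
  root=938
After append 95 (leaves=[29, 39, 95]):
  L0: [29, 39, 95]
  L1: h(29,39)=(29*31+39)%997=938 h(95,95)=(95*31+95)%997=49 -> [938, 49]
  L2: h(938,49)=(938*31+49)%997=214 -> [214]
  root=214
After append 64 (leaves=[29, 39, 95, 64]):
  L0: [29, 39, 95, 64]
  L1: h(29,39)=(29*31+39)%997=938 h(95,64)=(95*31+64)%997=18 -> [938, 18]
  L2: h(938,18)=(938*31+18)%997=183 -> [183]
  root=183
After append 42 (leaves=[29, 39, 95, 64, 42]):
  L0: [29, 39, 95, 64, 42]
  L1: h(29,39)=(29*31+39)%997=938 h(95,64)=(95*31+64)%997=18 h(42,42)=(42*31+42)%997=347 -> [938, 18, 347]
  L2: h(938,18)=(938*31+18)%997=183 h(347,347)=(347*31+347)%997=137 -> [183, 137]
  L3: h(183,137)=(183*31+137)%997=825 -> [825]
  root=825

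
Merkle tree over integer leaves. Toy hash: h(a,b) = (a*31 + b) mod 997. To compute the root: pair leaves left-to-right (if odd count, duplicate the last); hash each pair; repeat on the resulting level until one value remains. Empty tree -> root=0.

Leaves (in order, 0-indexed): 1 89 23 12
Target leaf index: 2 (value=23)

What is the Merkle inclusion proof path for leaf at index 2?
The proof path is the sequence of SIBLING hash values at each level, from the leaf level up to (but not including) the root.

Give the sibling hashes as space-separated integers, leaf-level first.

L0 (leaves): [1, 89, 23, 12], target index=2
L1: h(1,89)=(1*31+89)%997=120 [pair 0] h(23,12)=(23*31+12)%997=725 [pair 1] -> [120, 725]
  Sibling for proof at L0: 12
L2: h(120,725)=(120*31+725)%997=457 [pair 0] -> [457]
  Sibling for proof at L1: 120
Root: 457
Proof path (sibling hashes from leaf to root): [12, 120]

Answer: 12 120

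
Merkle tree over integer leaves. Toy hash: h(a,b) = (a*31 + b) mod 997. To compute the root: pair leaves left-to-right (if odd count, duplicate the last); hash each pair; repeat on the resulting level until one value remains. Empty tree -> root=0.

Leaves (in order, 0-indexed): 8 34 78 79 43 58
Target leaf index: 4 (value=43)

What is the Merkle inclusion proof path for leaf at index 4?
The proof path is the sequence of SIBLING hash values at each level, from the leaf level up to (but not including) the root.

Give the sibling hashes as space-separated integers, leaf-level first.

L0 (leaves): [8, 34, 78, 79, 43, 58], target index=4
L1: h(8,34)=(8*31+34)%997=282 [pair 0] h(78,79)=(78*31+79)%997=503 [pair 1] h(43,58)=(43*31+58)%997=394 [pair 2] -> [282, 503, 394]
  Sibling for proof at L0: 58
L2: h(282,503)=(282*31+503)%997=272 [pair 0] h(394,394)=(394*31+394)%997=644 [pair 1] -> [272, 644]
  Sibling for proof at L1: 394
L3: h(272,644)=(272*31+644)%997=103 [pair 0] -> [103]
  Sibling for proof at L2: 272
Root: 103
Proof path (sibling hashes from leaf to root): [58, 394, 272]

Answer: 58 394 272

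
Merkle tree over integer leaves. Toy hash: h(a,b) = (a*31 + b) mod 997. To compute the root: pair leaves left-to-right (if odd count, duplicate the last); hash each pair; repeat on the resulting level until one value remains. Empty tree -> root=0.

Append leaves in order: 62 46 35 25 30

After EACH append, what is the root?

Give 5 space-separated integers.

Answer: 62 971 314 304 264

Derivation:
After append 62 (leaves=[62]):
  L0: [62]
  root=62
After append 46 (leaves=[62, 46]):
  L0: [62, 46]
  L1: h(62,46)=(62*31+46)%997=971 -> [971]
  root=971
After append 35 (leaves=[62, 46, 35]):
  L0: [62, 46, 35]
  L1: h(62,46)=(62*31+46)%997=971 h(35,35)=(35*31+35)%997=123 -> [971, 123]
  L2: h(971,123)=(971*31+123)%997=314 -> [314]
  root=314
After append 25 (leaves=[62, 46, 35, 25]):
  L0: [62, 46, 35, 25]
  L1: h(62,46)=(62*31+46)%997=971 h(35,25)=(35*31+25)%997=113 -> [971, 113]
  L2: h(971,113)=(971*31+113)%997=304 -> [304]
  root=304
After append 30 (leaves=[62, 46, 35, 25, 30]):
  L0: [62, 46, 35, 25, 30]
  L1: h(62,46)=(62*31+46)%997=971 h(35,25)=(35*31+25)%997=113 h(30,30)=(30*31+30)%997=960 -> [971, 113, 960]
  L2: h(971,113)=(971*31+113)%997=304 h(960,960)=(960*31+960)%997=810 -> [304, 810]
  L3: h(304,810)=(304*31+810)%997=264 -> [264]
  root=264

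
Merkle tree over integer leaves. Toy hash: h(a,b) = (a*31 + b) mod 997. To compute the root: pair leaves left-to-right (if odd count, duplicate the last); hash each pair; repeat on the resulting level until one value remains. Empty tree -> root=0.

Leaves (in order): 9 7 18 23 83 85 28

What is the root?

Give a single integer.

Answer: 282

Derivation:
L0: [9, 7, 18, 23, 83, 85, 28]
L1: h(9,7)=(9*31+7)%997=286 h(18,23)=(18*31+23)%997=581 h(83,85)=(83*31+85)%997=664 h(28,28)=(28*31+28)%997=896 -> [286, 581, 664, 896]
L2: h(286,581)=(286*31+581)%997=474 h(664,896)=(664*31+896)%997=543 -> [474, 543]
L3: h(474,543)=(474*31+543)%997=282 -> [282]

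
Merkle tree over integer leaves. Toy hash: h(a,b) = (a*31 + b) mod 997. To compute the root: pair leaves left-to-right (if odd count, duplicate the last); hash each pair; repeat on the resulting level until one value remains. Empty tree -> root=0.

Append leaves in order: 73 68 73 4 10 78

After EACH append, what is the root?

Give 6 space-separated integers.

Answer: 73 337 819 750 589 771

Derivation:
After append 73 (leaves=[73]):
  L0: [73]
  root=73
After append 68 (leaves=[73, 68]):
  L0: [73, 68]
  L1: h(73,68)=(73*31+68)%997=337 -> [337]
  root=337
After append 73 (leaves=[73, 68, 73]):
  L0: [73, 68, 73]
  L1: h(73,68)=(73*31+68)%997=337 h(73,73)=(73*31+73)%997=342 -> [337, 342]
  L2: h(337,342)=(337*31+342)%997=819 -> [819]
  root=819
After append 4 (leaves=[73, 68, 73, 4]):
  L0: [73, 68, 73, 4]
  L1: h(73,68)=(73*31+68)%997=337 h(73,4)=(73*31+4)%997=273 -> [337, 273]
  L2: h(337,273)=(337*31+273)%997=750 -> [750]
  root=750
After append 10 (leaves=[73, 68, 73, 4, 10]):
  L0: [73, 68, 73, 4, 10]
  L1: h(73,68)=(73*31+68)%997=337 h(73,4)=(73*31+4)%997=273 h(10,10)=(10*31+10)%997=320 -> [337, 273, 320]
  L2: h(337,273)=(337*31+273)%997=750 h(320,320)=(320*31+320)%997=270 -> [750, 270]
  L3: h(750,270)=(750*31+270)%997=589 -> [589]
  root=589
After append 78 (leaves=[73, 68, 73, 4, 10, 78]):
  L0: [73, 68, 73, 4, 10, 78]
  L1: h(73,68)=(73*31+68)%997=337 h(73,4)=(73*31+4)%997=273 h(10,78)=(10*31+78)%997=388 -> [337, 273, 388]
  L2: h(337,273)=(337*31+273)%997=750 h(388,388)=(388*31+388)%997=452 -> [750, 452]
  L3: h(750,452)=(750*31+452)%997=771 -> [771]
  root=771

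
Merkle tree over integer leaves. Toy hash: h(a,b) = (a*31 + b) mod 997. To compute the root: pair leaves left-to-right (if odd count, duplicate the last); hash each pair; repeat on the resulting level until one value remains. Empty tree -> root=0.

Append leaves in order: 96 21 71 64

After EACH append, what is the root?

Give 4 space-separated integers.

After append 96 (leaves=[96]):
  L0: [96]
  root=96
After append 21 (leaves=[96, 21]):
  L0: [96, 21]
  L1: h(96,21)=(96*31+21)%997=6 -> [6]
  root=6
After append 71 (leaves=[96, 21, 71]):
  L0: [96, 21, 71]
  L1: h(96,21)=(96*31+21)%997=6 h(71,71)=(71*31+71)%997=278 -> [6, 278]
  L2: h(6,278)=(6*31+278)%997=464 -> [464]
  root=464
After append 64 (leaves=[96, 21, 71, 64]):
  L0: [96, 21, 71, 64]
  L1: h(96,21)=(96*31+21)%997=6 h(71,64)=(71*31+64)%997=271 -> [6, 271]
  L2: h(6,271)=(6*31+271)%997=457 -> [457]
  root=457

Answer: 96 6 464 457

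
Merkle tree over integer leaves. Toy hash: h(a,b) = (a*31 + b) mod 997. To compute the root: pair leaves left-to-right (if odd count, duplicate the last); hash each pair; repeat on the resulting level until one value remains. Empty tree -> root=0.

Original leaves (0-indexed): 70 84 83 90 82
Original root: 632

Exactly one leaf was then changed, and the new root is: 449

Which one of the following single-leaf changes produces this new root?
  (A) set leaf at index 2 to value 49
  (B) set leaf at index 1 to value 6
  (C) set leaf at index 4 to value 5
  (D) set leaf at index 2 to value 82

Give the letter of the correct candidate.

Answer: B

Derivation:
Original leaves: [70, 84, 83, 90, 82]
Target new root: 449
Try each candidate change and compute the resulting root:
Candidate A: set leaf[2] = 49 -> leaves = [70, 84, 49, 90, 82]
  L0: [70, 84, 49, 90, 82]
  L1: h(70,84)=(70*31+84)%997=260 h(49,90)=(49*31+90)%997=612 h(82,82)=(82*31+82)%997=630 -> [260, 612, 630]
  L2: h(260,612)=(260*31+612)%997=696 h(630,630)=(630*31+630)%997=220 -> [696, 220]
  L3: h(696,220)=(696*31+220)%997=859 -> [859]
  root = 859 != target 449
Candidate B: set leaf[1] = 6 -> leaves = [70, 6, 83, 90, 82]
  L0: [70, 6, 83, 90, 82]
  L1: h(70,6)=(70*31+6)%997=182 h(83,90)=(83*31+90)%997=669 h(82,82)=(82*31+82)%997=630 -> [182, 669, 630]
  L2: h(182,669)=(182*31+669)%997=329 h(630,630)=(630*31+630)%997=220 -> [329, 220]
  L3: h(329,220)=(329*31+220)%997=449 -> [449]
  root = 449 == target 449  ** MATCH **
Candidate C: set leaf[4] = 5 -> leaves = [70, 84, 83, 90, 5]
  L0: [70, 84, 83, 90, 5]
  L1: h(70,84)=(70*31+84)%997=260 h(83,90)=(83*31+90)%997=669 h(5,5)=(5*31+5)%997=160 -> [260, 669, 160]
  L2: h(260,669)=(260*31+669)%997=753 h(160,160)=(160*31+160)%997=135 -> [753, 135]
  L3: h(753,135)=(753*31+135)%997=547 -> [547]
  root = 547 != target 449
Candidate D: set leaf[2] = 82 -> leaves = [70, 84, 82, 90, 82]
  L0: [70, 84, 82, 90, 82]
  L1: h(70,84)=(70*31+84)%997=260 h(82,90)=(82*31+90)%997=638 h(82,82)=(82*31+82)%997=630 -> [260, 638, 630]
  L2: h(260,638)=(260*31+638)%997=722 h(630,630)=(630*31+630)%997=220 -> [722, 220]
  L3: h(722,220)=(722*31+220)%997=668 -> [668]
  root = 668 != target 449
Candidate B produces the target root.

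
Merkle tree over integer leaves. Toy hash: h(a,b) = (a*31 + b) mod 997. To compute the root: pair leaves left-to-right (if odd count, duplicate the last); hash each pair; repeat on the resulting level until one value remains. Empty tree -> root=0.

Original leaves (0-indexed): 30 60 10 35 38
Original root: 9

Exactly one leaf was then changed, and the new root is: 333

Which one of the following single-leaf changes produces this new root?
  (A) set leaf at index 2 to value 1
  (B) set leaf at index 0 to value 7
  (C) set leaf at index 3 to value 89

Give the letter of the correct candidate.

Original leaves: [30, 60, 10, 35, 38]
Target new root: 333
Try each candidate change and compute the resulting root:
Candidate A: set leaf[2] = 1 -> leaves = [30, 60, 1, 35, 38]
  L0: [30, 60, 1, 35, 38]
  L1: h(30,60)=(30*31+60)%997=990 h(1,35)=(1*31+35)%997=66 h(38,38)=(38*31+38)%997=219 -> [990, 66, 219]
  L2: h(990,66)=(990*31+66)%997=846 h(219,219)=(219*31+219)%997=29 -> [846, 29]
  L3: h(846,29)=(846*31+29)%997=333 -> [333]
  root = 333 == target 333  ** MATCH **
Candidate B: set leaf[0] = 7 -> leaves = [7, 60, 10, 35, 38]
  L0: [7, 60, 10, 35, 38]
  L1: h(7,60)=(7*31+60)%997=277 h(10,35)=(10*31+35)%997=345 h(38,38)=(38*31+38)%997=219 -> [277, 345, 219]
  L2: h(277,345)=(277*31+345)%997=956 h(219,219)=(219*31+219)%997=29 -> [956, 29]
  L3: h(956,29)=(956*31+29)%997=752 -> [752]
  root = 752 != target 333
Candidate C: set leaf[3] = 89 -> leaves = [30, 60, 10, 89, 38]
  L0: [30, 60, 10, 89, 38]
  L1: h(30,60)=(30*31+60)%997=990 h(10,89)=(10*31+89)%997=399 h(38,38)=(38*31+38)%997=219 -> [990, 399, 219]
  L2: h(990,399)=(990*31+399)%997=182 h(219,219)=(219*31+219)%997=29 -> [182, 29]
  L3: h(182,29)=(182*31+29)%997=686 -> [686]
  root = 686 != target 333
Candidate A produces the target root.

Answer: A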